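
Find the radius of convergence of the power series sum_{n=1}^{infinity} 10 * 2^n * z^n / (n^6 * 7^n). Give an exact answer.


Step 1: General term a_n = 10 * 2^n / (n^6 * 7^n)
Step 2: By the root test, |a_n|^(1/n) = 10^(1/n) * 2 / (n^(6/n) * 7) -> 2/7 as n -> infinity (since 10^(1/n) -> 1 and n^(6/n) -> 1)
Step 3: R = 1/lim|a_n|^(1/n) = 7/2

7/2


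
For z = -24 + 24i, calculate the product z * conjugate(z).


Step 1: conj(z) = -24 - 24i
Step 2: z * conj(z) = (-24)^2 + 24^2
Step 3: = 576 + 576 = 1152

1152


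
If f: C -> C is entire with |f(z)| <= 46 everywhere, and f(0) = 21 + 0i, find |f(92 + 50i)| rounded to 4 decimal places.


Step 1: By Liouville's theorem, a bounded entire function is constant.
Step 2: f(z) = f(0) = 21 + 0i for all z.
Step 3: |f(w)| = |21 + 0i| = sqrt(441 + 0)
Step 4: = 21.0

21.0


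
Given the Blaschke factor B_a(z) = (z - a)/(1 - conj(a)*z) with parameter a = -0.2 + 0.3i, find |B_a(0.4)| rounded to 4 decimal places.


Step 1: Numerator z0 - a = 0.4 - (-0.2 + 0.3i) = 0.6 - 0.3i
Step 2: Denominator 1 - conj(a)*z0 = 1 - (-0.2 - 0.3i)*0.4 = 1.08 + 0.12i
Step 3: |z0 - a|^2 = 0.6^2 + (-0.3)^2 = 0.45; |1 - conj(a)*z0|^2 = 1.08^2 + 0.12^2 = 1.1808
Step 4: |B_a(0.4)| = sqrt(0.45 / 1.1808) = sqrt(0.381098)
Step 5: = 0.6173

0.6173


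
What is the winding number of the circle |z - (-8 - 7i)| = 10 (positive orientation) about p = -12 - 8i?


Step 1: Center c = (-8, -7), radius = 10
Step 2: |p - c|^2 = (-4)^2 + (-1)^2 = 17
Step 3: r^2 = 100
Step 4: |p-c| < r so winding number = 1

1


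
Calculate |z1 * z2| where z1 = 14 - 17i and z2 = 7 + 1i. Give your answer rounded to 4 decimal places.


Step 1: |z1| = sqrt(14^2 + (-17)^2) = sqrt(485)
Step 2: |z2| = sqrt(7^2 + 1^2) = sqrt(50)
Step 3: |z1*z2| = |z1|*|z2| = sqrt(485) * sqrt(50) = sqrt(485 * 50) = sqrt(24250)
Step 4: = 155.7241

155.7241


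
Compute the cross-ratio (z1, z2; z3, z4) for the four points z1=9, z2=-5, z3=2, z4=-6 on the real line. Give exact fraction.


Step 1: (z1-z3)(z2-z4) = 7 * 1 = 7
Step 2: (z1-z4)(z2-z3) = 15 * (-7) = -105
Step 3: Cross-ratio = -7/105 = -1/15

-1/15


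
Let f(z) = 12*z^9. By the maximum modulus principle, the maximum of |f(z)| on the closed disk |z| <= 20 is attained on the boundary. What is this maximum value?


Step 1: On |z| = 20, |f(z)| = 12 * |z|^9 = 12 * 20^9
Step 2: By maximum modulus principle, maximum is on boundary.
Step 3: Maximum = 12 * 512000000000 = 6144000000000

6144000000000


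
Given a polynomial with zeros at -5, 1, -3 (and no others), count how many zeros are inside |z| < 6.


Step 1: Check each root:
  z = -5: |-5| = 5 < 6
  z = 1: |1| = 1 < 6
  z = -3: |-3| = 3 < 6
Step 2: Count = 3

3


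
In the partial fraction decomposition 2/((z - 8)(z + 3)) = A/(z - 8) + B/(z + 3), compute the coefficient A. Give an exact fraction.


Step 1: Multiply both sides by (z - 8) and set z = 8
Step 2: A = 2 / (8 + 3)
Step 3: A = 2 / 11
Step 4: A = 2/11

2/11


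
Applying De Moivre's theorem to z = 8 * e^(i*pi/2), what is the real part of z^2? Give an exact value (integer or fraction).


Step 1: By De Moivre's theorem, z^2 = 8^2 * e^(i*2*pi/2) = 64 * (cos(pi) + i*sin(pi))
Step 2: |z|^2 = 8^2 = 64
Step 3: The angle pi already lies in [0, 2*pi)
Step 4: cos(pi) = -1
Step 5: Re(z^2) = 64 * (-1) = -64

-64


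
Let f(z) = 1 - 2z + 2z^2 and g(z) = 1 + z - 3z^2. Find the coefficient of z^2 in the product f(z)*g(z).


Step 1: z^2 term in f*g comes from: (1)*(-3z^2) + (-2z)*(z) + (2z^2)*(1)
Step 2: = -3 - 2 + 2
Step 3: = -3

-3


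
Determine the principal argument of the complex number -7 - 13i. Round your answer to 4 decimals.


Step 1: z = -7 - 13i
Step 2: arg(z) = atan2(-13, -7)
Step 3: arg(z) = -2.0647

-2.0647


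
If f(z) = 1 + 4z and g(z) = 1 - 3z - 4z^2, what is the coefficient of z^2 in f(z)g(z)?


Step 1: z^2 term in f*g comes from: (1)*(-4z^2) + (4z)*(-3z) + (0)*(1)
Step 2: = -4 - 12 + 0
Step 3: = -16

-16


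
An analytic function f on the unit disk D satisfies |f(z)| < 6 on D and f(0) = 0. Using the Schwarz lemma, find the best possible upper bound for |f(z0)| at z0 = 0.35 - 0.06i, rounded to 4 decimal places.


Step 1: g = f/6 maps D -> D with g(0) = 0, so by the Schwarz lemma |g(z)| <= |z|, i.e. |f(z)| <= 6|z|; this is sharp (f(z) = 6z).
Step 2: |z0|^2 = 0.35^2 + (-0.06)^2 = 0.1261
Step 3: |z0| = sqrt(0.1261) = 0.355106
Step 4: Best bound = 6 * |z0| = 6 * 0.355106 = 2.1306

2.1306


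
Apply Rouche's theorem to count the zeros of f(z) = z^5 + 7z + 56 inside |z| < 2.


Step 1: On |z| = 2 the three terms have sizes |z^5| = 2^5 = 32, |7z| = 7*2 = 14, |56| = 56
Step 2: The dominant term is g(z) = 56; let h(z) = z^5 + 7z so f = g + h
Step 3: On |z| = 2: |g| = 56 and |h| <= 32 + 14 = 46
Step 4: Since 56 > 46, |h| < |g| on |z| = 2, so by Rouche f has the same number of zeros as g inside |z| < 2
Step 5: g(z) = 56 is a nonzero constant with no zeros inside |z| < 2. Answer = 0

0


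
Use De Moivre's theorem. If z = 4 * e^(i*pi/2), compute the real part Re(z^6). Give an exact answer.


Step 1: By De Moivre's theorem, z^6 = 4^6 * e^(i*6*pi/2) = 4096 * (cos(3*pi) + i*sin(3*pi))
Step 2: |z|^6 = 4^6 = 4096
Step 3: Reduce the angle mod 2*pi: 3*pi - 2*pi = pi
Step 4: cos(pi) = -1
Step 5: Re(z^6) = 4096 * (-1) = -4096

-4096


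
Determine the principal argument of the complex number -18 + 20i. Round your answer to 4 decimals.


Step 1: z = -18 + 20i
Step 2: arg(z) = atan2(20, -18)
Step 3: arg(z) = 2.3036

2.3036


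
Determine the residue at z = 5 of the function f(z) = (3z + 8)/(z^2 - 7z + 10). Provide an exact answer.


Step 1: Q(z) = z^2 - 7z + 10 = (z - 5)(z - 2)
Step 2: Q'(z) = 2z - 7
Step 3: Q'(5) = 3, P(5) = 23
Step 4: Res = P(5)/Q'(5) = 23/3 = 23/3

23/3


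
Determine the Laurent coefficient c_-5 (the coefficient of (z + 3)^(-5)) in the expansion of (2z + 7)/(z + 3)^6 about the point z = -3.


Step 1: Write the numerator in powers of (z + 3): 2z + 7 = 2(z + 3) + (2*(-3) + 7) = 2(z + 3) + 1
Step 2: Divide by (z + 3)^6: f(z) = (z + 3)^(-6) + 2(z + 3)^(-5)
Step 3: This finite sum is the Laurent series of f about z = -3.
Step 4: Coefficient of (z + 3)^(-5) = coefficient of (z + 3) in the re-centred numerator = 2

2


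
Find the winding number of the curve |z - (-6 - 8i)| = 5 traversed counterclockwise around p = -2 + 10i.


Step 1: Center c = (-6, -8), radius = 5
Step 2: |p - c|^2 = 4^2 + 18^2 = 340
Step 3: r^2 = 25
Step 4: |p-c| > r so winding number = 0

0


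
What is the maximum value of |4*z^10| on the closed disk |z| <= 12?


Step 1: On |z| = 12, |f(z)| = 4 * |z|^10 = 4 * 12^10
Step 2: By maximum modulus principle, maximum is on boundary.
Step 3: Maximum = 4 * 61917364224 = 247669456896

247669456896


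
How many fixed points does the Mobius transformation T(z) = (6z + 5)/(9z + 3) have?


Step 1: Fixed points satisfy T(z) = z
Step 2: 9z^2 - 3z - 5 = 0
Step 3: Discriminant = (-3)^2 - 4*9*(-5) = 189
Step 4: Number of fixed points = 2

2


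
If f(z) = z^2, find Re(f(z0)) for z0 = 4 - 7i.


Step 1: z0 = 4 - 7i
Step 2: z0^2 = 4^2 - (-7)^2 - 56i
Step 3: real part = 16 - 49 = -33

-33


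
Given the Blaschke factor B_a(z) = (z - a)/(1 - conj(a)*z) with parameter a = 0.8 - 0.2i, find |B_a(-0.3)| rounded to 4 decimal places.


Step 1: Numerator z0 - a = -0.3 - (0.8 - 0.2i) = -1.1 + 0.2i
Step 2: Denominator 1 - conj(a)*z0 = 1 - (0.8 + 0.2i)*(-0.3) = 1.24 + 0.06i
Step 3: |z0 - a|^2 = (-1.1)^2 + 0.2^2 = 1.25; |1 - conj(a)*z0|^2 = 1.24^2 + 0.06^2 = 1.5412
Step 4: |B_a(-0.3)| = sqrt(1.25 / 1.5412) = sqrt(0.811056)
Step 5: = 0.9006

0.9006


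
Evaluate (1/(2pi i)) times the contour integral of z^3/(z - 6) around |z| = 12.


Step 1: f(z) = z^3, a = 6 is inside |z| = 12
Step 2: By Cauchy integral formula: (1/(2pi*i)) * integral = f(a)
Step 3: f(6) = 6^3 = 216

216


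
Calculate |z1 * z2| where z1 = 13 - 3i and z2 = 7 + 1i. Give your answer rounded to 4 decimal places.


Step 1: |z1| = sqrt(13^2 + (-3)^2) = sqrt(178)
Step 2: |z2| = sqrt(7^2 + 1^2) = sqrt(50)
Step 3: |z1*z2| = |z1|*|z2| = sqrt(178) * sqrt(50) = sqrt(178 * 50) = sqrt(8900)
Step 4: = 94.3398

94.3398


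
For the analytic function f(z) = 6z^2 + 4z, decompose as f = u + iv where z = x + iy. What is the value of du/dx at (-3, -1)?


Step 1: f(z) = 6(x+iy)^2 + 4(x+iy) + 0
Step 2: u = 6(x^2 - y^2) + 4x + 0
Step 3: u_x = 12x + 4
Step 4: At (-3, -1): u_x = -36 + 4 = -32

-32


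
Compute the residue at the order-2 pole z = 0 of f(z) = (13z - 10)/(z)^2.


Step 1: Pole of order 2 at z = 0
Step 2: Res = lim d/dz [(z)^2 * f(z)] as z -> 0
Step 3: (z)^2 * f(z) = 13z - 10
Step 4: d/dz[13z - 10] = 13

13


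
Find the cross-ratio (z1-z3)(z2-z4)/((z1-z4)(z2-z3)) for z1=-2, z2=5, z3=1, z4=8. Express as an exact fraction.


Step 1: (z1-z3)(z2-z4) = (-3) * (-3) = 9
Step 2: (z1-z4)(z2-z3) = (-10) * 4 = -40
Step 3: Cross-ratio = -9/40 = -9/40

-9/40


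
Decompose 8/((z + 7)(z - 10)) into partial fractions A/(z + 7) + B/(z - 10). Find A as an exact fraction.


Step 1: Multiply both sides by (z + 7) and set z = -7
Step 2: A = 8 / (-7 - 10)
Step 3: A = 8 / (-17)
Step 4: A = -8/17

-8/17


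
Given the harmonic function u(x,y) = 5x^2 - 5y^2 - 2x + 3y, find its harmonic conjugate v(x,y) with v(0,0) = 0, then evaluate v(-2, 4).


Step 1: v_x = -u_y = 10y - 3
Step 2: v_y = u_x = 10x - 2
Step 3: v = 10xy - 3x - 2y + C
Step 4: v(0,0) = 0 => C = 0
Step 5: v(-2, 4) = -82

-82


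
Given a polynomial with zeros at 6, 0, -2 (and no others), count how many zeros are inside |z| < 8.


Step 1: Check each root:
  z = 6: |6| = 6 < 8
  z = 0: |0| = 0 < 8
  z = -2: |-2| = 2 < 8
Step 2: Count = 3

3


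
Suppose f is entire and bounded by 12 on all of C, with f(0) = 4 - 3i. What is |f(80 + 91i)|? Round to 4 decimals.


Step 1: By Liouville's theorem, a bounded entire function is constant.
Step 2: f(z) = f(0) = 4 - 3i for all z.
Step 3: |f(w)| = |4 - 3i| = sqrt(16 + 9)
Step 4: = 5.0

5.0


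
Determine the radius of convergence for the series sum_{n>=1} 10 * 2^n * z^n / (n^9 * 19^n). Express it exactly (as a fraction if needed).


Step 1: General term a_n = 10 * 2^n / (n^9 * 19^n)
Step 2: By the root test, |a_n|^(1/n) = 10^(1/n) * 2 / (n^(9/n) * 19) -> 2/19 as n -> infinity (since 10^(1/n) -> 1 and n^(9/n) -> 1)
Step 3: R = 1/lim|a_n|^(1/n) = 19/2

19/2


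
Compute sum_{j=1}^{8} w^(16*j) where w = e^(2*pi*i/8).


Step 1: The sum sum_{j=1}^{n} w^(k*j) equals n if n | k, else 0.
Step 2: Here n = 8, k = 16
Step 3: Does n divide k? 8 | 16 -> True
Step 4: Sum = 8

8


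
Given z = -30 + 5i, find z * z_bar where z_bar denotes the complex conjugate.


Step 1: conj(z) = -30 - 5i
Step 2: z * conj(z) = (-30)^2 + 5^2
Step 3: = 900 + 25 = 925

925


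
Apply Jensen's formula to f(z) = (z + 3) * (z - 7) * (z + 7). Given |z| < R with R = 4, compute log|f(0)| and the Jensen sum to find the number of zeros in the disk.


Jensen's formula: (1/2pi)*integral log|f(Re^it)|dt = log|f(0)| + sum_{|a_k|<R} log(R/|a_k|)
Step 1: f(0) = 3 * (-7) * 7 = -147
Step 2: log|f(0)| = log|-3| + log|7| + log|-7| = 4.9904
Step 3: Zeros inside |z| < 4: -3
Step 4: Jensen sum = log(4/3) = 0.2877
Step 5: n(R) = number of terms in the Jensen sum = count of zeros inside |z| < 4 = 1

1


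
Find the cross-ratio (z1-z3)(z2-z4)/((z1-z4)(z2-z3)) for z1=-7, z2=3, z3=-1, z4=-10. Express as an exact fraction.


Step 1: (z1-z3)(z2-z4) = (-6) * 13 = -78
Step 2: (z1-z4)(z2-z3) = 3 * 4 = 12
Step 3: Cross-ratio = -78/12 = -13/2

-13/2


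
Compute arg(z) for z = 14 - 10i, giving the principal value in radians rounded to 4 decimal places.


Step 1: z = 14 - 10i
Step 2: arg(z) = atan2(-10, 14)
Step 3: arg(z) = -0.6202

-0.6202


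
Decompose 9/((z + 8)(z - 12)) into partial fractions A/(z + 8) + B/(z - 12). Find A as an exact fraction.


Step 1: Multiply both sides by (z + 8) and set z = -8
Step 2: A = 9 / (-8 - 12)
Step 3: A = 9 / (-20)
Step 4: A = -9/20

-9/20


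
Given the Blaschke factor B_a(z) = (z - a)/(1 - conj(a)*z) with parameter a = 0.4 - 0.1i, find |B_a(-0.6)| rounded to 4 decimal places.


Step 1: Numerator z0 - a = -0.6 - (0.4 - 0.1i) = -1 + 0.1i
Step 2: Denominator 1 - conj(a)*z0 = 1 - (0.4 + 0.1i)*(-0.6) = 1.24 + 0.06i
Step 3: |z0 - a|^2 = (-1)^2 + 0.1^2 = 1.01; |1 - conj(a)*z0|^2 = 1.24^2 + 0.06^2 = 1.5412
Step 4: |B_a(-0.6)| = sqrt(1.01 / 1.5412) = sqrt(0.655334)
Step 5: = 0.8095

0.8095


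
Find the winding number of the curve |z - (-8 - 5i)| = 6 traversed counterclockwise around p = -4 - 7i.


Step 1: Center c = (-8, -5), radius = 6
Step 2: |p - c|^2 = 4^2 + (-2)^2 = 20
Step 3: r^2 = 36
Step 4: |p-c| < r so winding number = 1

1


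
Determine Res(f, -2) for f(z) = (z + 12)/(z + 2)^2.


Step 1: Pole of order 2 at z = -2
Step 2: Res = lim d/dz [(z + 2)^2 * f(z)] as z -> -2
Step 3: (z + 2)^2 * f(z) = z + 12
Step 4: d/dz[z + 12] = 1

1


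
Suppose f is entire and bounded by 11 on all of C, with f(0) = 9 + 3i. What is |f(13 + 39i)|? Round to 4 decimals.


Step 1: By Liouville's theorem, a bounded entire function is constant.
Step 2: f(z) = f(0) = 9 + 3i for all z.
Step 3: |f(w)| = |9 + 3i| = sqrt(81 + 9)
Step 4: = 9.4868

9.4868


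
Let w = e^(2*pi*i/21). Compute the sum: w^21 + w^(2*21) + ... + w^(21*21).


Step 1: The sum sum_{j=1}^{n} w^(k*j) equals n if n | k, else 0.
Step 2: Here n = 21, k = 21
Step 3: Does n divide k? 21 | 21 -> True
Step 4: Sum = 21

21


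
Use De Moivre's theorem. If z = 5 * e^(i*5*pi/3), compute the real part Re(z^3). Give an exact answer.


Step 1: By De Moivre's theorem, z^3 = 5^3 * e^(i*3*5*pi/3) = 125 * (cos(5*pi) + i*sin(5*pi))
Step 2: |z|^3 = 5^3 = 125
Step 3: Reduce the angle mod 2*pi: 5*pi - 4*pi = pi
Step 4: cos(pi) = -1
Step 5: Re(z^3) = 125 * (-1) = -125

-125


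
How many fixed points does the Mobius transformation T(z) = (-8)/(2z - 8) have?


Step 1: Fixed points satisfy T(z) = z
Step 2: 2z^2 - 8z + 8 = 0
Step 3: Discriminant = (-8)^2 - 4*2*8 = 0
Step 4: Number of fixed points = 1

1


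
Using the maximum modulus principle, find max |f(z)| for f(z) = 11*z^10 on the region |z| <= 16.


Step 1: On |z| = 16, |f(z)| = 11 * |z|^10 = 11 * 16^10
Step 2: By maximum modulus principle, maximum is on boundary.
Step 3: Maximum = 11 * 1099511627776 = 12094627905536

12094627905536


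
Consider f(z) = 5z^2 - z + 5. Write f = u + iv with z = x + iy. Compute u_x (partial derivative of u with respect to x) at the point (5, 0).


Step 1: f(z) = 5(x+iy)^2 - (x+iy) + 5
Step 2: u = 5(x^2 - y^2) - x + 5
Step 3: u_x = 10x - 1
Step 4: At (5, 0): u_x = 50 - 1 = 49

49


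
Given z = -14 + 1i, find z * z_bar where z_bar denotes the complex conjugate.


Step 1: conj(z) = -14 - 1i
Step 2: z * conj(z) = (-14)^2 + 1^2
Step 3: = 196 + 1 = 197

197


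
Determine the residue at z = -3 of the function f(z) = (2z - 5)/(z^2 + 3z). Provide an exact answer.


Step 1: Q(z) = z^2 + 3z = (z + 3)(z)
Step 2: Q'(z) = 2z + 3
Step 3: Q'(-3) = -3, P(-3) = -11
Step 4: Res = P(-3)/Q'(-3) = -11/(-3) = 11/3

11/3


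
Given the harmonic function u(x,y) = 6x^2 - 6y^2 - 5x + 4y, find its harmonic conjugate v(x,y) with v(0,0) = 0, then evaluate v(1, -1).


Step 1: v_x = -u_y = 12y - 4
Step 2: v_y = u_x = 12x - 5
Step 3: v = 12xy - 4x - 5y + C
Step 4: v(0,0) = 0 => C = 0
Step 5: v(1, -1) = -11

-11


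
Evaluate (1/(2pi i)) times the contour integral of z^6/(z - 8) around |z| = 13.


Step 1: f(z) = z^6, a = 8 is inside |z| = 13
Step 2: By Cauchy integral formula: (1/(2pi*i)) * integral = f(a)
Step 3: f(8) = 8^6 = 262144

262144


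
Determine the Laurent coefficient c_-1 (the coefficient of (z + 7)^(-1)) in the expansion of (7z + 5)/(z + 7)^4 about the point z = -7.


Step 1: Write the numerator in powers of (z + 7): 7z + 5 = 7(z + 7) + (7*(-7) + 5) = 7(z + 7) - 44
Step 2: Divide by (z + 7)^4: f(z) = -44(z + 7)^(-4) + 7(z + 7)^(-3)
Step 3: This finite sum is the Laurent series of f about z = -7.
Step 4: Only the powers -4 and -3 appear, so the coefficient of (z + 7)^(-1) = 0

0


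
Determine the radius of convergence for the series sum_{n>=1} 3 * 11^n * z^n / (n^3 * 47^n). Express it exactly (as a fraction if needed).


Step 1: General term a_n = 3 * 11^n / (n^3 * 47^n)
Step 2: By the root test, |a_n|^(1/n) = 3^(1/n) * 11 / (n^(3/n) * 47) -> 11/47 as n -> infinity (since 3^(1/n) -> 1 and n^(3/n) -> 1)
Step 3: R = 1/lim|a_n|^(1/n) = 47/11

47/11


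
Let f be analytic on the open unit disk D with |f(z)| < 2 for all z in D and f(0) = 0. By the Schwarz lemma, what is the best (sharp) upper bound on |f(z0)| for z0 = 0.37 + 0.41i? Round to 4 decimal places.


Step 1: g = f/2 maps D -> D with g(0) = 0, so by the Schwarz lemma |g(z)| <= |z|, i.e. |f(z)| <= 2|z|; this is sharp (f(z) = 2z).
Step 2: |z0|^2 = 0.37^2 + 0.41^2 = 0.305
Step 3: |z0| = sqrt(0.305) = 0.552268
Step 4: Best bound = 2 * |z0| = 2 * 0.552268 = 1.1045

1.1045


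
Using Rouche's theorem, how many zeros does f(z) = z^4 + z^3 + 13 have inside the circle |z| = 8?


Step 1: On |z| = 8 the three terms have sizes |z^4| = 8^4 = 4096, |z^3| = 8^3 = 512, |13| = 13
Step 2: The dominant term is g(z) = z^4; let h(z) = z^3 + 13 so f = g + h
Step 3: On |z| = 8: |g| = 4096 and |h| <= 512 + 13 = 525
Step 4: Since 4096 > 525, |h| < |g| on |z| = 8, so by Rouche f has the same number of zeros as g inside |z| < 8
Step 5: g(z) = z^4 has 4 zeros (all at the origin) inside |z| < 8. Answer = 4

4


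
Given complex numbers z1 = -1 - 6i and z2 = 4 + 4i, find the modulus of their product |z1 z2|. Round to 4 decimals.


Step 1: |z1| = sqrt((-1)^2 + (-6)^2) = sqrt(37)
Step 2: |z2| = sqrt(4^2 + 4^2) = sqrt(32)
Step 3: |z1*z2| = |z1|*|z2| = sqrt(37) * sqrt(32) = sqrt(37 * 32) = sqrt(1184)
Step 4: = 34.4093

34.4093


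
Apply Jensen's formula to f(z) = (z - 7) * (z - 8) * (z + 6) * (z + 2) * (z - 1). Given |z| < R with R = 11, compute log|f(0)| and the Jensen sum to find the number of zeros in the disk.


Jensen's formula: (1/2pi)*integral log|f(Re^it)|dt = log|f(0)| + sum_{|a_k|<R} log(R/|a_k|)
Step 1: f(0) = (-7) * (-8) * 6 * 2 * (-1) = -672
Step 2: log|f(0)| = log|7| + log|8| + log|-6| + log|-2| + log|1| = 6.5103
Step 3: Zeros inside |z| < 11: 7, 8, -6, -2, 1
Step 4: Jensen sum = log(11/7) + log(11/8) + log(11/6) + log(11/2) + log(11/1) = 5.4792
Step 5: n(R) = number of terms in the Jensen sum = count of zeros inside |z| < 11 = 5

5


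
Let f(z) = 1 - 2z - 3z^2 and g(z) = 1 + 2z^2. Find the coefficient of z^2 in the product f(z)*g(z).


Step 1: z^2 term in f*g comes from: (1)*(2z^2) + (-2z)*(0) + (-3z^2)*(1)
Step 2: = 2 + 0 - 3
Step 3: = -1

-1


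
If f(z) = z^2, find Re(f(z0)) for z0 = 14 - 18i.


Step 1: z0 = 14 - 18i
Step 2: z0^2 = 14^2 - (-18)^2 - 504i
Step 3: real part = 196 - 324 = -128

-128


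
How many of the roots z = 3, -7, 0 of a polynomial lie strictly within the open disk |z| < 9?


Step 1: Check each root:
  z = 3: |3| = 3 < 9
  z = -7: |-7| = 7 < 9
  z = 0: |0| = 0 < 9
Step 2: Count = 3

3


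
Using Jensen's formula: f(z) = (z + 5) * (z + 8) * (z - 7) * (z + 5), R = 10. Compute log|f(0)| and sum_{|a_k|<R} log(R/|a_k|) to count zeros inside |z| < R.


Jensen's formula: (1/2pi)*integral log|f(Re^it)|dt = log|f(0)| + sum_{|a_k|<R} log(R/|a_k|)
Step 1: f(0) = 5 * 8 * (-7) * 5 = -1400
Step 2: log|f(0)| = log|-5| + log|-8| + log|7| + log|-5| = 7.2442
Step 3: Zeros inside |z| < 10: -5, -8, 7, -5
Step 4: Jensen sum = log(10/5) + log(10/8) + log(10/7) + log(10/5) = 1.9661
Step 5: n(R) = number of terms in the Jensen sum = count of zeros inside |z| < 10 = 4

4


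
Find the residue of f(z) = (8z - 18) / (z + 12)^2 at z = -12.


Step 1: Pole of order 2 at z = -12
Step 2: Res = lim d/dz [(z + 12)^2 * f(z)] as z -> -12
Step 3: (z + 12)^2 * f(z) = 8z - 18
Step 4: d/dz[8z - 18] = 8

8


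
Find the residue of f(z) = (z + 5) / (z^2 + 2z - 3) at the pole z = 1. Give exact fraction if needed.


Step 1: Q(z) = z^2 + 2z - 3 = (z - 1)(z + 3)
Step 2: Q'(z) = 2z + 2
Step 3: Q'(1) = 4, P(1) = 6
Step 4: Res = P(1)/Q'(1) = 6/4 = 3/2

3/2


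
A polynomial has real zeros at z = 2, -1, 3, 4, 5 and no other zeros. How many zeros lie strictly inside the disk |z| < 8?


Step 1: Check each root:
  z = 2: |2| = 2 < 8
  z = -1: |-1| = 1 < 8
  z = 3: |3| = 3 < 8
  z = 4: |4| = 4 < 8
  z = 5: |5| = 5 < 8
Step 2: Count = 5

5


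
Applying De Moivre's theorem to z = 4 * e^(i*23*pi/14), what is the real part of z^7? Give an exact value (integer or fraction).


Step 1: By De Moivre's theorem, z^7 = 4^7 * e^(i*7*23*pi/14) = 16384 * (cos(23*pi/2) + i*sin(23*pi/2))
Step 2: |z|^7 = 4^7 = 16384
Step 3: Reduce the angle mod 2*pi: 23*pi/2 - 10*pi = 3*pi/2
Step 4: cos(3*pi/2) = 0
Step 5: Re(z^7) = 16384 * 0 = 0

0


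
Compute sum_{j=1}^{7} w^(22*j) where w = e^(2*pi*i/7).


Step 1: The sum sum_{j=1}^{n} w^(k*j) equals n if n | k, else 0.
Step 2: Here n = 7, k = 22
Step 3: Does n divide k? 7 | 22 -> False
Step 4: Sum = 0

0


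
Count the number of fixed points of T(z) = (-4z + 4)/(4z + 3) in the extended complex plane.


Step 1: Fixed points satisfy T(z) = z
Step 2: 4z^2 + 7z - 4 = 0
Step 3: Discriminant = 7^2 - 4*4*(-4) = 113
Step 4: Number of fixed points = 2

2


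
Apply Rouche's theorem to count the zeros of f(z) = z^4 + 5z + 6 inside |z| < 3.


Step 1: On |z| = 3 the three terms have sizes |z^4| = 3^4 = 81, |5z| = 5*3 = 15, |6| = 6
Step 2: The dominant term is g(z) = z^4; let h(z) = 5z + 6 so f = g + h
Step 3: On |z| = 3: |g| = 81 and |h| <= 15 + 6 = 21
Step 4: Since 81 > 21, |h| < |g| on |z| = 3, so by Rouche f has the same number of zeros as g inside |z| < 3
Step 5: g(z) = z^4 has 4 zeros (all at the origin) inside |z| < 3. Answer = 4

4


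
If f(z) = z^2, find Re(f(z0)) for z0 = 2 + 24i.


Step 1: z0 = 2 + 24i
Step 2: z0^2 = 2^2 - 24^2 + 96i
Step 3: real part = 4 - 576 = -572

-572


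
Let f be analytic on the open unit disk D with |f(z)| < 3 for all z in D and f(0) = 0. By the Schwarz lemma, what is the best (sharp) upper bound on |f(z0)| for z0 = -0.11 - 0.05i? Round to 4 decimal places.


Step 1: g = f/3 maps D -> D with g(0) = 0, so by the Schwarz lemma |g(z)| <= |z|, i.e. |f(z)| <= 3|z|; this is sharp (f(z) = 3z).
Step 2: |z0|^2 = (-0.11)^2 + (-0.05)^2 = 0.0146
Step 3: |z0| = sqrt(0.0146) = 0.12083
Step 4: Best bound = 3 * |z0| = 3 * 0.12083 = 0.3625

0.3625


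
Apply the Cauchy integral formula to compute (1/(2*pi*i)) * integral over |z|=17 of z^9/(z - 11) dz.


Step 1: f(z) = z^9, a = 11 is inside |z| = 17
Step 2: By Cauchy integral formula: (1/(2pi*i)) * integral = f(a)
Step 3: f(11) = 11^9 = 2357947691

2357947691


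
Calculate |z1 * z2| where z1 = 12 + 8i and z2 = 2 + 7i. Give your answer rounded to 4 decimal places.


Step 1: |z1| = sqrt(12^2 + 8^2) = sqrt(208)
Step 2: |z2| = sqrt(2^2 + 7^2) = sqrt(53)
Step 3: |z1*z2| = |z1|*|z2| = sqrt(208) * sqrt(53) = sqrt(208 * 53) = sqrt(11024)
Step 4: = 104.9952

104.9952


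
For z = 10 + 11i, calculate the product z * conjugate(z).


Step 1: conj(z) = 10 - 11i
Step 2: z * conj(z) = 10^2 + 11^2
Step 3: = 100 + 121 = 221

221


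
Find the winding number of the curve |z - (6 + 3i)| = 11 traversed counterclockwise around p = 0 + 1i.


Step 1: Center c = (6, 3), radius = 11
Step 2: |p - c|^2 = (-6)^2 + (-2)^2 = 40
Step 3: r^2 = 121
Step 4: |p-c| < r so winding number = 1

1


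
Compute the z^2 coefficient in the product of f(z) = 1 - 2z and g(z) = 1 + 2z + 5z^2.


Step 1: z^2 term in f*g comes from: (1)*(5z^2) + (-2z)*(2z) + (0)*(1)
Step 2: = 5 - 4 + 0
Step 3: = 1

1


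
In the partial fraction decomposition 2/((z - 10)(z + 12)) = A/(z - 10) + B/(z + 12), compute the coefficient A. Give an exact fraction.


Step 1: Multiply both sides by (z - 10) and set z = 10
Step 2: A = 2 / (10 + 12)
Step 3: A = 2 / 22
Step 4: A = 1/11

1/11


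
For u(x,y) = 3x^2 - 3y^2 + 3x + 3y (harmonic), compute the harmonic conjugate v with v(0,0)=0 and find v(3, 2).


Step 1: v_x = -u_y = 6y - 3
Step 2: v_y = u_x = 6x + 3
Step 3: v = 6xy - 3x + 3y + C
Step 4: v(0,0) = 0 => C = 0
Step 5: v(3, 2) = 33

33


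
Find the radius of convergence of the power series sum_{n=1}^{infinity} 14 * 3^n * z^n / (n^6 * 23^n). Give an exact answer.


Step 1: General term a_n = 14 * 3^n / (n^6 * 23^n)
Step 2: By the root test, |a_n|^(1/n) = 14^(1/n) * 3 / (n^(6/n) * 23) -> 3/23 as n -> infinity (since 14^(1/n) -> 1 and n^(6/n) -> 1)
Step 3: R = 1/lim|a_n|^(1/n) = 23/3

23/3


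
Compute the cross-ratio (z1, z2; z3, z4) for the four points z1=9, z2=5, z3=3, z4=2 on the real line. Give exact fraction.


Step 1: (z1-z3)(z2-z4) = 6 * 3 = 18
Step 2: (z1-z4)(z2-z3) = 7 * 2 = 14
Step 3: Cross-ratio = 18/14 = 9/7

9/7


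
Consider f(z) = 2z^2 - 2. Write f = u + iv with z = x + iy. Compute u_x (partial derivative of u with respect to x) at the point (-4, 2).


Step 1: f(z) = 2(x+iy)^2 - 2
Step 2: u = 2(x^2 - y^2) - 2
Step 3: u_x = 4x + 0
Step 4: At (-4, 2): u_x = -16 + 0 = -16

-16


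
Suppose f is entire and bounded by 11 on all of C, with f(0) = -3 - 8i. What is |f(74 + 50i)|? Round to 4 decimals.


Step 1: By Liouville's theorem, a bounded entire function is constant.
Step 2: f(z) = f(0) = -3 - 8i for all z.
Step 3: |f(w)| = |-3 - 8i| = sqrt(9 + 64)
Step 4: = 8.544

8.544


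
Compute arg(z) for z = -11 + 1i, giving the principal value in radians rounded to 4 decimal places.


Step 1: z = -11 + 1i
Step 2: arg(z) = atan2(1, -11)
Step 3: arg(z) = 3.0509

3.0509


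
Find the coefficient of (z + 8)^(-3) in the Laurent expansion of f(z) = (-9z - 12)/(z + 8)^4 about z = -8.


Step 1: Write the numerator in powers of (z + 8): -9z - 12 = -9(z + 8) + (-9*(-8) - 12) = -9(z + 8) + 60
Step 2: Divide by (z + 8)^4: f(z) = 60(z + 8)^(-4) - 9(z + 8)^(-3)
Step 3: This finite sum is the Laurent series of f about z = -8.
Step 4: Coefficient of (z + 8)^(-3) = coefficient of (z + 8) in the re-centred numerator = -9

-9


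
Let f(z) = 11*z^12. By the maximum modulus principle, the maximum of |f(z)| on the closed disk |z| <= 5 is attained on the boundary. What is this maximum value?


Step 1: On |z| = 5, |f(z)| = 11 * |z|^12 = 11 * 5^12
Step 2: By maximum modulus principle, maximum is on boundary.
Step 3: Maximum = 11 * 244140625 = 2685546875

2685546875


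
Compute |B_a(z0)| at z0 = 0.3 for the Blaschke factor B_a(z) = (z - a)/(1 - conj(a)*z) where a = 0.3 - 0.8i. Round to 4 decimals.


Step 1: Numerator z0 - a = 0.3 - (0.3 - 0.8i) = 0 + 0.8i
Step 2: Denominator 1 - conj(a)*z0 = 1 - (0.3 + 0.8i)*0.3 = 0.91 - 0.24i
Step 3: |z0 - a|^2 = 0^2 + 0.8^2 = 0.64; |1 - conj(a)*z0|^2 = 0.91^2 + (-0.24)^2 = 0.8857
Step 4: |B_a(0.3)| = sqrt(0.64 / 0.8857) = sqrt(0.722592)
Step 5: = 0.8501

0.8501


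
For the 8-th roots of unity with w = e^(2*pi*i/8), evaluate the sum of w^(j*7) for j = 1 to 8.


Step 1: The sum sum_{j=1}^{n} w^(k*j) equals n if n | k, else 0.
Step 2: Here n = 8, k = 7
Step 3: Does n divide k? 8 | 7 -> False
Step 4: Sum = 0

0


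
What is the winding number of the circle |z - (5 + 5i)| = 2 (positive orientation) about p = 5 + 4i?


Step 1: Center c = (5, 5), radius = 2
Step 2: |p - c|^2 = 0^2 + (-1)^2 = 1
Step 3: r^2 = 4
Step 4: |p-c| < r so winding number = 1

1


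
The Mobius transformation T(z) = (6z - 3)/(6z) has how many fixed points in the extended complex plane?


Step 1: Fixed points satisfy T(z) = z
Step 2: 6z^2 - 6z + 3 = 0
Step 3: Discriminant = (-6)^2 - 4*6*3 = -36
Step 4: Number of fixed points = 2

2


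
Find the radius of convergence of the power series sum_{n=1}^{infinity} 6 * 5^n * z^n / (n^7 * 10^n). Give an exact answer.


Step 1: General term a_n = 6 * 5^n / (n^7 * 10^n)
Step 2: By the root test, |a_n|^(1/n) = 6^(1/n) * 5 / (n^(7/n) * 10) -> 5/10 as n -> infinity (since 6^(1/n) -> 1 and n^(7/n) -> 1)
Step 3: R = 1/lim|a_n|^(1/n) = 10/5 = 2

2


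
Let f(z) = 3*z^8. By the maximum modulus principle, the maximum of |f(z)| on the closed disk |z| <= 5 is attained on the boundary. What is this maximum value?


Step 1: On |z| = 5, |f(z)| = 3 * |z|^8 = 3 * 5^8
Step 2: By maximum modulus principle, maximum is on boundary.
Step 3: Maximum = 3 * 390625 = 1171875

1171875


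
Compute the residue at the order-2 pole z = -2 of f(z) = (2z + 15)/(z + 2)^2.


Step 1: Pole of order 2 at z = -2
Step 2: Res = lim d/dz [(z + 2)^2 * f(z)] as z -> -2
Step 3: (z + 2)^2 * f(z) = 2z + 15
Step 4: d/dz[2z + 15] = 2

2


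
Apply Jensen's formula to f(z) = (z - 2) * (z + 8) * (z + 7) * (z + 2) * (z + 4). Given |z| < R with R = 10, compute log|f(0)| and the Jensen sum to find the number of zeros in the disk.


Jensen's formula: (1/2pi)*integral log|f(Re^it)|dt = log|f(0)| + sum_{|a_k|<R} log(R/|a_k|)
Step 1: f(0) = (-2) * 8 * 7 * 2 * 4 = -896
Step 2: log|f(0)| = log|2| + log|-8| + log|-7| + log|-2| + log|-4| = 6.7979
Step 3: Zeros inside |z| < 10: 2, -8, -7, -2, -4
Step 4: Jensen sum = log(10/2) + log(10/8) + log(10/7) + log(10/2) + log(10/4) = 4.715
Step 5: n(R) = number of terms in the Jensen sum = count of zeros inside |z| < 10 = 5

5


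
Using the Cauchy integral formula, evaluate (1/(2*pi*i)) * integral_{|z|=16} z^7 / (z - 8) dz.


Step 1: f(z) = z^7, a = 8 is inside |z| = 16
Step 2: By Cauchy integral formula: (1/(2pi*i)) * integral = f(a)
Step 3: f(8) = 8^7 = 2097152

2097152


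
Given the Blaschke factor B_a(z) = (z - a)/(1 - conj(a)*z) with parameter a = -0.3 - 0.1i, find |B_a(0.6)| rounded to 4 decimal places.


Step 1: Numerator z0 - a = 0.6 - (-0.3 - 0.1i) = 0.9 + 0.1i
Step 2: Denominator 1 - conj(a)*z0 = 1 - (-0.3 + 0.1i)*0.6 = 1.18 - 0.06i
Step 3: |z0 - a|^2 = 0.9^2 + 0.1^2 = 0.82; |1 - conj(a)*z0|^2 = 1.18^2 + (-0.06)^2 = 1.396
Step 4: |B_a(0.6)| = sqrt(0.82 / 1.396) = sqrt(0.587393)
Step 5: = 0.7664

0.7664


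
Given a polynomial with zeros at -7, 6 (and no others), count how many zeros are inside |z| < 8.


Step 1: Check each root:
  z = -7: |-7| = 7 < 8
  z = 6: |6| = 6 < 8
Step 2: Count = 2

2


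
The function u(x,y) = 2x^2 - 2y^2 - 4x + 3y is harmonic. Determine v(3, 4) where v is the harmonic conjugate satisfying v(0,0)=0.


Step 1: v_x = -u_y = 4y - 3
Step 2: v_y = u_x = 4x - 4
Step 3: v = 4xy - 3x - 4y + C
Step 4: v(0,0) = 0 => C = 0
Step 5: v(3, 4) = 23

23


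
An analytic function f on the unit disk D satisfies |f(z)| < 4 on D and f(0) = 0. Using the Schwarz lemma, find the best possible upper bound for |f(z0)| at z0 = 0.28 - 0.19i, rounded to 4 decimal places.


Step 1: g = f/4 maps D -> D with g(0) = 0, so by the Schwarz lemma |g(z)| <= |z|, i.e. |f(z)| <= 4|z|; this is sharp (f(z) = 4z).
Step 2: |z0|^2 = 0.28^2 + (-0.19)^2 = 0.1145
Step 3: |z0| = sqrt(0.1145) = 0.338378
Step 4: Best bound = 4 * |z0| = 4 * 0.338378 = 1.3535

1.3535


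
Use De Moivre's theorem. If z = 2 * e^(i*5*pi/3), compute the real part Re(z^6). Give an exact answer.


Step 1: By De Moivre's theorem, z^6 = 2^6 * e^(i*6*5*pi/3) = 64 * (cos(10*pi) + i*sin(10*pi))
Step 2: |z|^6 = 2^6 = 64
Step 3: Reduce the angle mod 2*pi: 10*pi - 10*pi = 0
Step 4: cos(0) = 1
Step 5: Re(z^6) = 64 * 1 = 64

64


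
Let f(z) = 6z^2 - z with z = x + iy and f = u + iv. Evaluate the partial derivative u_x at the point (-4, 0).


Step 1: f(z) = 6(x+iy)^2 - (x+iy) + 0
Step 2: u = 6(x^2 - y^2) - x + 0
Step 3: u_x = 12x - 1
Step 4: At (-4, 0): u_x = -48 - 1 = -49

-49


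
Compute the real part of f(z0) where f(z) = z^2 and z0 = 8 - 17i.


Step 1: z0 = 8 - 17i
Step 2: z0^2 = 8^2 - (-17)^2 - 272i
Step 3: real part = 64 - 289 = -225

-225


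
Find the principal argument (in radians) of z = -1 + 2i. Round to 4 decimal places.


Step 1: z = -1 + 2i
Step 2: arg(z) = atan2(2, -1)
Step 3: arg(z) = 2.0344

2.0344


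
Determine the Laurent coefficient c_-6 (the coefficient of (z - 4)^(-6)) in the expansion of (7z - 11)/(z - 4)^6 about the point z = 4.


Step 1: Write the numerator in powers of (z - 4): 7z - 11 = 7(z - 4) + (7*4 - 11) = 7(z - 4) + 17
Step 2: Divide by (z - 4)^6: f(z) = 17(z - 4)^(-6) + 7(z - 4)^(-5)
Step 3: This finite sum is the Laurent series of f about z = 4.
Step 4: Coefficient of (z - 4)^(-6) = 7*4 - 11 = 17

17


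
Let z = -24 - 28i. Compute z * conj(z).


Step 1: conj(z) = -24 + 28i
Step 2: z * conj(z) = (-24)^2 + (-28)^2
Step 3: = 576 + 784 = 1360

1360


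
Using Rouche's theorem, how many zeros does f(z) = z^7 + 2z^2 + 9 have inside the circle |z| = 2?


Step 1: On |z| = 2 the three terms have sizes |z^7| = 2^7 = 128, |2z^2| = 2*2^2 = 8, |9| = 9
Step 2: The dominant term is g(z) = z^7; let h(z) = 2z^2 + 9 so f = g + h
Step 3: On |z| = 2: |g| = 128 and |h| <= 8 + 9 = 17
Step 4: Since 128 > 17, |h| < |g| on |z| = 2, so by Rouche f has the same number of zeros as g inside |z| < 2
Step 5: g(z) = z^7 has 7 zeros (all at the origin) inside |z| < 2. Answer = 7

7


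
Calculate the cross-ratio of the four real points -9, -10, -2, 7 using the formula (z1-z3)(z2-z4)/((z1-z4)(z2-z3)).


Step 1: (z1-z3)(z2-z4) = (-7) * (-17) = 119
Step 2: (z1-z4)(z2-z3) = (-16) * (-8) = 128
Step 3: Cross-ratio = 119/128 = 119/128

119/128


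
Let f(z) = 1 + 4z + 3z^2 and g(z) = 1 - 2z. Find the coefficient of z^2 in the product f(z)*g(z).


Step 1: z^2 term in f*g comes from: (1)*(0) + (4z)*(-2z) + (3z^2)*(1)
Step 2: = 0 - 8 + 3
Step 3: = -5

-5


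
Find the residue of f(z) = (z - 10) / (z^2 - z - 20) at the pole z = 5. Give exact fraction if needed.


Step 1: Q(z) = z^2 - z - 20 = (z - 5)(z + 4)
Step 2: Q'(z) = 2z - 1
Step 3: Q'(5) = 9, P(5) = -5
Step 4: Res = P(5)/Q'(5) = -5/9 = -5/9

-5/9


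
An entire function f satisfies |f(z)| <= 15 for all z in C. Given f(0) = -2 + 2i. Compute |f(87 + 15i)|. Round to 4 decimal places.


Step 1: By Liouville's theorem, a bounded entire function is constant.
Step 2: f(z) = f(0) = -2 + 2i for all z.
Step 3: |f(w)| = |-2 + 2i| = sqrt(4 + 4)
Step 4: = 2.8284

2.8284


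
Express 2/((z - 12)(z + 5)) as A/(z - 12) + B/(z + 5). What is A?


Step 1: Multiply both sides by (z - 12) and set z = 12
Step 2: A = 2 / (12 + 5)
Step 3: A = 2 / 17
Step 4: A = 2/17

2/17


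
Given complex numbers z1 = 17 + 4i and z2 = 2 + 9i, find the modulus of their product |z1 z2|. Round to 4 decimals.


Step 1: |z1| = sqrt(17^2 + 4^2) = sqrt(305)
Step 2: |z2| = sqrt(2^2 + 9^2) = sqrt(85)
Step 3: |z1*z2| = |z1|*|z2| = sqrt(305) * sqrt(85) = sqrt(305 * 85) = sqrt(25925)
Step 4: = 161.0124

161.0124


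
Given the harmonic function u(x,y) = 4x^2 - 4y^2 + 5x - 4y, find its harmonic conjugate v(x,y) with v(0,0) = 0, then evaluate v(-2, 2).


Step 1: v_x = -u_y = 8y + 4
Step 2: v_y = u_x = 8x + 5
Step 3: v = 8xy + 4x + 5y + C
Step 4: v(0,0) = 0 => C = 0
Step 5: v(-2, 2) = -30

-30


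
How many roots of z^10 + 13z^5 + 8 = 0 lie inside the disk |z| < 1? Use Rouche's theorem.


Step 1: On |z| = 1 the three terms have sizes |z^10| = 1^10 = 1, |13z^5| = 13*1^5 = 13, |8| = 8
Step 2: The dominant term is g(z) = 13z^5; let h(z) = z^10 + 8 so f = g + h
Step 3: On |z| = 1: |g| = 13 and |h| <= 1 + 8 = 9
Step 4: Since 13 > 9, |h| < |g| on |z| = 1, so by Rouche f has the same number of zeros as g inside |z| < 1
Step 5: g(z) = 13z^5 has 5 zeros (at the origin, multiplicity 5) inside |z| < 1. Answer = 5

5


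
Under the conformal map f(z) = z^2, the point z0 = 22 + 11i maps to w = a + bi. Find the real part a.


Step 1: z0 = 22 + 11i
Step 2: z0^2 = 22^2 - 11^2 + 484i
Step 3: real part = 484 - 121 = 363

363


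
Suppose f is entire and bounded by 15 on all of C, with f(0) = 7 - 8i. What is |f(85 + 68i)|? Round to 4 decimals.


Step 1: By Liouville's theorem, a bounded entire function is constant.
Step 2: f(z) = f(0) = 7 - 8i for all z.
Step 3: |f(w)| = |7 - 8i| = sqrt(49 + 64)
Step 4: = 10.6301

10.6301


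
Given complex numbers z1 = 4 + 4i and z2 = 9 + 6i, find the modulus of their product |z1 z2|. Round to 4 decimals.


Step 1: |z1| = sqrt(4^2 + 4^2) = sqrt(32)
Step 2: |z2| = sqrt(9^2 + 6^2) = sqrt(117)
Step 3: |z1*z2| = |z1|*|z2| = sqrt(32) * sqrt(117) = sqrt(32 * 117) = sqrt(3744)
Step 4: = 61.1882

61.1882


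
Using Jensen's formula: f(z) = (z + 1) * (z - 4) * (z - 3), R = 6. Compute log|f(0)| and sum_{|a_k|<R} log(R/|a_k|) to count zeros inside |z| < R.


Jensen's formula: (1/2pi)*integral log|f(Re^it)|dt = log|f(0)| + sum_{|a_k|<R} log(R/|a_k|)
Step 1: f(0) = 1 * (-4) * (-3) = 12
Step 2: log|f(0)| = log|-1| + log|4| + log|3| = 2.4849
Step 3: Zeros inside |z| < 6: -1, 4, 3
Step 4: Jensen sum = log(6/1) + log(6/4) + log(6/3) = 2.8904
Step 5: n(R) = number of terms in the Jensen sum = count of zeros inside |z| < 6 = 3

3


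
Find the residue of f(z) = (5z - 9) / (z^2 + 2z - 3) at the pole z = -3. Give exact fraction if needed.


Step 1: Q(z) = z^2 + 2z - 3 = (z + 3)(z - 1)
Step 2: Q'(z) = 2z + 2
Step 3: Q'(-3) = -4, P(-3) = -24
Step 4: Res = P(-3)/Q'(-3) = -24/(-4) = 6

6


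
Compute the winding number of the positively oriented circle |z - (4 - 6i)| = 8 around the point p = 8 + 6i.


Step 1: Center c = (4, -6), radius = 8
Step 2: |p - c|^2 = 4^2 + 12^2 = 160
Step 3: r^2 = 64
Step 4: |p-c| > r so winding number = 0

0


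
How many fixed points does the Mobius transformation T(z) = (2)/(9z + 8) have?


Step 1: Fixed points satisfy T(z) = z
Step 2: 9z^2 + 8z - 2 = 0
Step 3: Discriminant = 8^2 - 4*9*(-2) = 136
Step 4: Number of fixed points = 2

2


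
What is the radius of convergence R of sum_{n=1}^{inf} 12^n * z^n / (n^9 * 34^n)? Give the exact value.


Step 1: General term a_n = 12^n / (n^9 * 34^n)
Step 2: By the root test, |a_n|^(1/n) = 12 / (n^(9/n) * 34) -> 12/34 as n -> infinity (since n^(9/n) -> 1)
Step 3: R = 1/lim|a_n|^(1/n) = 34/12 = 17/6

17/6


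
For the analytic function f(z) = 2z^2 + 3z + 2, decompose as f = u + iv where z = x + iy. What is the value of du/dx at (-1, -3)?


Step 1: f(z) = 2(x+iy)^2 + 3(x+iy) + 2
Step 2: u = 2(x^2 - y^2) + 3x + 2
Step 3: u_x = 4x + 3
Step 4: At (-1, -3): u_x = -4 + 3 = -1

-1


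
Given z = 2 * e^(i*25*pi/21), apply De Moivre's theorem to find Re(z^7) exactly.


Step 1: By De Moivre's theorem, z^7 = 2^7 * e^(i*7*25*pi/21) = 128 * (cos(25*pi/3) + i*sin(25*pi/3))
Step 2: |z|^7 = 2^7 = 128
Step 3: Reduce the angle mod 2*pi: 25*pi/3 - 8*pi = pi/3
Step 4: cos(pi/3) = 1/2
Step 5: Re(z^7) = 128 * 1/2 = 64

64


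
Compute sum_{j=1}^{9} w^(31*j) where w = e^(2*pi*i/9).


Step 1: The sum sum_{j=1}^{n} w^(k*j) equals n if n | k, else 0.
Step 2: Here n = 9, k = 31
Step 3: Does n divide k? 9 | 31 -> False
Step 4: Sum = 0

0


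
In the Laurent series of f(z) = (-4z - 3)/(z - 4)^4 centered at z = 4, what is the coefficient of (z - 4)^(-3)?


Step 1: Write the numerator in powers of (z - 4): -4z - 3 = -4(z - 4) + (-4*4 - 3) = -4(z - 4) - 19
Step 2: Divide by (z - 4)^4: f(z) = -19(z - 4)^(-4) - 4(z - 4)^(-3)
Step 3: This finite sum is the Laurent series of f about z = 4.
Step 4: Coefficient of (z - 4)^(-3) = coefficient of (z - 4) in the re-centred numerator = -4

-4


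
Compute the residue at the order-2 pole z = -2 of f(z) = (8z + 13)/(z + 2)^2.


Step 1: Pole of order 2 at z = -2
Step 2: Res = lim d/dz [(z + 2)^2 * f(z)] as z -> -2
Step 3: (z + 2)^2 * f(z) = 8z + 13
Step 4: d/dz[8z + 13] = 8

8


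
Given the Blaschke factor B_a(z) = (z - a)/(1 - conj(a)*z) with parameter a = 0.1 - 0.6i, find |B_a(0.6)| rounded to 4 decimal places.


Step 1: Numerator z0 - a = 0.6 - (0.1 - 0.6i) = 0.5 + 0.6i
Step 2: Denominator 1 - conj(a)*z0 = 1 - (0.1 + 0.6i)*0.6 = 0.94 - 0.36i
Step 3: |z0 - a|^2 = 0.5^2 + 0.6^2 = 0.61; |1 - conj(a)*z0|^2 = 0.94^2 + (-0.36)^2 = 1.0132
Step 4: |B_a(0.6)| = sqrt(0.61 / 1.0132) = sqrt(0.602053)
Step 5: = 0.7759

0.7759


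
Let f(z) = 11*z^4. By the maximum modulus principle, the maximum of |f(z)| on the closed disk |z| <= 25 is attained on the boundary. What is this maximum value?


Step 1: On |z| = 25, |f(z)| = 11 * |z|^4 = 11 * 25^4
Step 2: By maximum modulus principle, maximum is on boundary.
Step 3: Maximum = 11 * 390625 = 4296875

4296875
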